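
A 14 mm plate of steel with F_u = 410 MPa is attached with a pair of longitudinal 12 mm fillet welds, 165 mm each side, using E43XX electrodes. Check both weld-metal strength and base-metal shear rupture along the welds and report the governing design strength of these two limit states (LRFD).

E43XX → F_EXX = 430 MPa.
t_e = 0.707 × 12 = 8.484 mm; L = 330 mm.
Weld metal: φR_n = 0.75 × 0.6 × 430 × 8.484 × 330 × 10⁻³ = 541.7 kN.
Base metal (shear rupture): φR_n = 0.75 × 0.6 × 410 × 14 × 330 × 10⁻³ = 852.4 kN.
Governing: weld metal.

φR_n ≈ 542 kN (weld metal governs)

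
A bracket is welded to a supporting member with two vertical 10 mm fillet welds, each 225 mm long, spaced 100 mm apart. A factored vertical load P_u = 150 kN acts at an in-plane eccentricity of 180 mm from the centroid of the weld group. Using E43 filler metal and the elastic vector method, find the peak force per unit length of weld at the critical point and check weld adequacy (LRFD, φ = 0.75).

f_max ≈ 1270 N/mm; adequate

E43XX → F_EXX = 430 MPa.
Total weld length L_w = 450 mm. Treat welds as unit-width lines.
Polar moment about centroid: J = 2[d³/12 + d(b/2)²] = 2[225³/12 + 225×50²] = 3023000 mm³.
Direct shear f_v = P/L_w = 150×10³ / 450 = 333.3 N/mm (vertical).
Torsion M = P·e = 150×10³ × 180 = 27000000 N·mm.
Critical point at (x, y) = (50, 112.5) from centroid. f_tx = M·y/J = 1005 N/mm; f_ty = M·x/J = 446.5 N/mm.
Resultant f_max = √[f_tx² + (f_v + f_ty)²] = √[1005² + (333.3 + 446.5)²] = 1272 N/mm.
Capacity per unit length: φr_n = 0.75 × 0.6 × 430 × (0.707 × 10) = 1368 N/mm.
1272 ≤ 1368 → adequate.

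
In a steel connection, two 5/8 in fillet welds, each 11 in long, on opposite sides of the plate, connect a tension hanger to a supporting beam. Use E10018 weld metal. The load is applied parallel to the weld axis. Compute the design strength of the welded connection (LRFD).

φR_n ≈ 437 kip

E100XX → F_EXX = 100 ksi.
Effective throat t_e = 0.707 × 0.625 = 0.4419 in.
Total length L = 22 in; A_we = 0.4419 × 22 = 9.721 in².
F_nw = 0.6 F_EXX = 0.6 × 100 = 60 ksi.
φR_n = 0.75 × 60 × 9.721 = 437.5 kip.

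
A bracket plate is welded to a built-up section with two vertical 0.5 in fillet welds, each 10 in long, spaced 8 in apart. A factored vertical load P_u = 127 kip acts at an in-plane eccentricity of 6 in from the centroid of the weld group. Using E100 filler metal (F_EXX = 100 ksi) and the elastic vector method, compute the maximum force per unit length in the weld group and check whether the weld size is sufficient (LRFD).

Total weld length L_w = 20 in. Treat welds as unit-width lines.
Polar moment about centroid: J = 2[d³/12 + d(b/2)²] = 2[10³/12 + 10×4²] = 486.7 in³.
Direct shear f_v = P/L_w = 127 / 20 = 6.35 kip/in (vertical).
Torsion M = P·e = 127 × 6 = 762 kip·in.
Critical point at (x, y) = (4, 5) from centroid. f_tx = M·y/J = 7.829 kip/in; f_ty = M·x/J = 6.263 kip/in.
Resultant f_max = √[f_tx² + (f_v + f_ty)²] = √[7.829² + (6.35 + 6.263)²] = 14.85 kip/in.
Capacity per unit length: φr_n = 0.75 × 0.6 × 100 × (0.707 × 0.5) = 15.91 kip/in.
14.85 ≤ 15.91 → adequate.

f_max ≈ 14.8 kip/in; adequate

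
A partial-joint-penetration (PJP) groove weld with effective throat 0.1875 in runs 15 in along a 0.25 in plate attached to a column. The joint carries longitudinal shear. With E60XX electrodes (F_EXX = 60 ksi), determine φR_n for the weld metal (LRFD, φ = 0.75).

φR_n ≈ 75.9 kips

Effective throat (given) t_e = 0.1875 in.
A_we = 0.1875 × 15 = 2.812 in².
F_nw = 0.6 F_EXX = 36 ksi.
φR_n = 0.75 × 36 × 2.812 = 75.94 kips.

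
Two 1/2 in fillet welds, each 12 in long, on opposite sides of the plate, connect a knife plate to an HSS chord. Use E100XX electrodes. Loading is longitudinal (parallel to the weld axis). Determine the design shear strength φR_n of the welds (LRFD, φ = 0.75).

φR_n ≈ 382 kips

E100XX → F_EXX = 100 ksi.
Effective throat t_e = 0.707 × 0.5 = 0.3535 in.
Total length L = 24 in; A_we = 0.3535 × 24 = 8.484 in².
F_nw = 0.6 F_EXX = 0.6 × 100 = 60 ksi.
φR_n = 0.75 × 60 × 8.484 = 381.8 kips.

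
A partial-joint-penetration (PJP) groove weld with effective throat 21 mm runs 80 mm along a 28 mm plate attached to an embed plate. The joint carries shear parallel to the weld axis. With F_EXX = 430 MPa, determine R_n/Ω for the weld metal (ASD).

Effective throat (given) t_e = 21 mm.
A_we = 21 × 80 = 1680 mm².
F_nw = 0.6 F_EXX = 258 MPa.
R_n/Ω = (258 × 1680) / 2.0 × 10⁻³ = 216.7 kN.

R_n/Ω ≈ 217 kN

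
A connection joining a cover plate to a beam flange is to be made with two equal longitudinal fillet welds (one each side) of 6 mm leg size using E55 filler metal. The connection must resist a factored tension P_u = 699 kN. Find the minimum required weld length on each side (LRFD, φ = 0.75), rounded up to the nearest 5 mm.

E55XX → F_EXX = 550 MPa.
Throat t_e = 0.707 × 6 = 4.242 mm.
φr_n = 0.75 × 0.6 × 550 × 4.242 × 10⁻³ = 1.05 kN/mm.
L_req = P_u / φr_n = 699 / 1.05 = 665.8 mm total.
Per side: 665.8 / 2 = 332.9 mm.
Round up → use L = 335 mm on each side.

L = 335 mm on each side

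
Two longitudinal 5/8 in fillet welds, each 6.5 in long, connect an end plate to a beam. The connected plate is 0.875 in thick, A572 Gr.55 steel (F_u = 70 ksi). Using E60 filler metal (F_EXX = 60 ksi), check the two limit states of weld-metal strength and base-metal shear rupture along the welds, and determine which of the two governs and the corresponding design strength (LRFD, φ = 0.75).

t_e = 0.707 × 0.625 = 0.4419 in; L = 13 in.
Weld metal: φR_n = 0.75 × 0.6 × 60 × 0.4419 × 13 = 155.1 kip.
Base metal (shear rupture): φR_n = 0.75 × 0.6 × 70 × 0.875 × 13 = 358.3 kip.
Governing: weld metal.

φR_n ≈ 155 kip (weld metal governs)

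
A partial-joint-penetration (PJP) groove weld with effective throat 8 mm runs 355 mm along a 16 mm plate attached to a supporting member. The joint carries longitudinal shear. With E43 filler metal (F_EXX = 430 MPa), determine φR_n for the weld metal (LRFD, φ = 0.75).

Effective throat (given) t_e = 8 mm.
A_we = 8 × 355 = 2840 mm².
F_nw = 0.6 F_EXX = 258 MPa.
φR_n = 0.75 × 258 × 2840 × 10⁻³ = 549.5 kN.

φR_n ≈ 550 kN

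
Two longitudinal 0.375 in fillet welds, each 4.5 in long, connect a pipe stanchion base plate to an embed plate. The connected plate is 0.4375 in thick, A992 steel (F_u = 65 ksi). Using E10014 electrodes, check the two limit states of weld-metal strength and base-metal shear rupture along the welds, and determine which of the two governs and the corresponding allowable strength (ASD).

E100XX → F_EXX = 100 ksi.
t_e = 0.707 × 0.375 = 0.2651 in; L = 9 in.
Weld metal: R_n/Ω = (1/2.0) × 0.6 × 100 × 0.2651 × 9 = 71.58 kips.
Base metal (shear rupture): R_n/Ω = (1/2.0) × 0.6 × 65 × 0.4375 × 9 = 76.78 kips.
Governing: weld metal.

R_n/Ω ≈ 71.6 kips (weld metal governs)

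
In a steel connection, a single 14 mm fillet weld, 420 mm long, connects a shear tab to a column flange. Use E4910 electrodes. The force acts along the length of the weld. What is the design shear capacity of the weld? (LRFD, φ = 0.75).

E49XX → F_EXX = 490 MPa.
Effective throat t_e = 0.707 × 14 = 9.898 mm.
Total length L = 420 mm; A_we = 9.898 × 420 = 4157 mm².
F_nw = 0.6 F_EXX = 0.6 × 490 = 294 MPa.
φR_n = 0.75 × 294 × 4157 × 10⁻³ = 916.7 kN.

φR_n ≈ 917 kN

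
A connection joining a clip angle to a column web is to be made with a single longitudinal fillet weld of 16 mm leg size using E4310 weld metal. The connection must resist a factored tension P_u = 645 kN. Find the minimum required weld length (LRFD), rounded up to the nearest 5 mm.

E43XX → F_EXX = 430 MPa.
Throat t_e = 0.707 × 16 = 11.31 mm.
φr_n = 0.75 × 0.6 × 430 × 11.31 × 10⁻³ = 2.189 kN/mm.
L_req = P_u / φr_n = 645 / 2.189 = 294.7 mm total.
Round up → use L = 295 mm.

L = 295 mm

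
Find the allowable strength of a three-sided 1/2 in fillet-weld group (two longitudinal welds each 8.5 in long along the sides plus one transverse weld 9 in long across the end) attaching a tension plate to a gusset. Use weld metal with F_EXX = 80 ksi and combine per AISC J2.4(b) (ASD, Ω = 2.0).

t_e = 0.707 × 0.5 = 0.3535 in.
R_nwl = 0.6 × 80 × 0.3535 × 17 = 288.5 kips (longitudinal, 2 welds).
R_nwt = 0.6 × 80 × 0.3535 × 9 = 152.7 kips (transverse, base value).
(i) R_nwl + R_nwt = 441.2 kips; (ii) 0.85 R_nwl + 1.5 R_nwt = 474.3 kips.
R_n = max = 474.3 kips [governs: (ii)]; R_n/Ω = 237.1 kips.

R_n/Ω ≈ 237 kips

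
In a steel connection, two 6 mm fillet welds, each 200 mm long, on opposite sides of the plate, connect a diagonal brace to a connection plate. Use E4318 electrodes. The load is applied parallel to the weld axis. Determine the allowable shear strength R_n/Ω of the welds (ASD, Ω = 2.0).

R_n/Ω ≈ 219 kN

E43XX → F_EXX = 430 MPa.
Effective throat t_e = 0.707 × 6 = 4.242 mm.
Total length L = 400 mm; A_we = 4.242 × 400 = 1697 mm².
F_nw = 0.6 F_EXX = 0.6 × 430 = 258 MPa.
R_n = 258 × 1697 × 10⁻³ = 437.8 kN; R_n/Ω = 437.8/2.0 = 218.9 kN.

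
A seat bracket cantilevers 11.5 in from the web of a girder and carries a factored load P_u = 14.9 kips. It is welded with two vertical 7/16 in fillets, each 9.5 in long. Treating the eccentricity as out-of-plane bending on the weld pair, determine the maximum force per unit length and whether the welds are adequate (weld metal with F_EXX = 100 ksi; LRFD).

L_w = 2 × 9.5 = 19 in; section modulus (unit throat) S = 2 × L²/6 = 30.08 in².
Direct shear f_v = P/L_w = 14.9/19 = 0.7842 kip/in.
Moment M = P × e = 14.9 × 11.5 = 171.35 kip·in; bending f_b = M/S = 5.696 kip/in.
f_max = √(f_v² + f_b²) = √(0.7842² + 5.696²) = 5.75 kip/in.
φr_n = 0.75 × 0.6 × 100 × (0.707 × 0.4375) = 13.92 kip/in → adequate.

f_max ≈ 5.75 kip/in; adequate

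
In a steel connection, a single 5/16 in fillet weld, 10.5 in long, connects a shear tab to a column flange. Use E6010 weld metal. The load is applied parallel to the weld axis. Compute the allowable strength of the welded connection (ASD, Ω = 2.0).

R_n/Ω ≈ 41.8 kip

E60XX → F_EXX = 60 ksi.
Effective throat t_e = 0.707 × 0.3125 = 0.2209 in.
Total length L = 10.5 in; A_we = 0.2209 × 10.5 = 2.32 in².
F_nw = 0.6 F_EXX = 0.6 × 60 = 36 ksi.
R_n = 36 × 2.32 = 83.51 kip; R_n/Ω = 83.51/2.0 = 41.76 kip.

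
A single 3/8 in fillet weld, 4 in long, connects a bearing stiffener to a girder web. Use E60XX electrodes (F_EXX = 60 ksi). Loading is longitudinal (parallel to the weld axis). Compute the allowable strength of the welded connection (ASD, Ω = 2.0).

R_n/Ω ≈ 19.1 kips

Effective throat t_e = 0.707 × 0.375 = 0.2651 in.
Total length L = 4 in; A_we = 0.2651 × 4 = 1.06 in².
F_nw = 0.6 F_EXX = 0.6 × 60 = 36 ksi.
R_n = 36 × 1.06 = 38.18 kips; R_n/Ω = 38.18/2.0 = 19.09 kips.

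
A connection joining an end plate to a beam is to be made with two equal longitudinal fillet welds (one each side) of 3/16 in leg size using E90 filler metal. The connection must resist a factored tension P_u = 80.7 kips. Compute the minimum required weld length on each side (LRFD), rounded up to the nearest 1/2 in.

L = 8 in on each side

E90XX → F_EXX = 90 ksi.
Throat t_e = 0.707 × 0.1875 = 0.1326 in.
φr_n = 0.75 × 0.6 × 90 × 0.1326 = 5.369 kips/in.
L_req = P_u / φr_n = 80.7 / 5.369 = 15.03 in total.
Per side: 15.03 / 2 = 7.516 in.
Round up → use L = 8 in on each side.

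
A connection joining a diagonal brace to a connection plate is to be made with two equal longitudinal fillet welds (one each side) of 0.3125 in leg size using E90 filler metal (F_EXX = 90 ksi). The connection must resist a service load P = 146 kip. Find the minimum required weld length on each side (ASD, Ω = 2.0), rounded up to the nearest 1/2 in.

L = 12.5 in on each side

Throat t_e = 0.707 × 0.3125 = 0.2209 in.
r_n/Ω = (0.6 × 90 × 0.2209) / 2.0 = 5.965 kip/in.
L_req = P / (r_n/Ω) = 146 / 5.965 = 24.47 in total.
Per side: 24.47 / 2 = 12.24 in.
Round up → use L = 12.5 in on each side.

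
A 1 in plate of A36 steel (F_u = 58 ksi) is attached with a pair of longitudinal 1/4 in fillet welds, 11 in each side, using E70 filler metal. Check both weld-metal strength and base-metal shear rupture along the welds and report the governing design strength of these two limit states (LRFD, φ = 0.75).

φR_n ≈ 122 kips (weld metal governs)

E70XX → F_EXX = 70 ksi.
t_e = 0.707 × 0.25 = 0.1767 in; L = 22 in.
Weld metal: φR_n = 0.75 × 0.6 × 70 × 0.1767 × 22 = 122.5 kips.
Base metal (shear rupture): φR_n = 0.75 × 0.6 × 58 × 1 × 22 = 574.2 kips.
Governing: weld metal.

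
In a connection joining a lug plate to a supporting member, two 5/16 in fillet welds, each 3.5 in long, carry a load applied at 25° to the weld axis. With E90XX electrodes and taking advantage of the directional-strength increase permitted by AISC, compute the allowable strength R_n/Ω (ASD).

E90XX → F_EXX = 90 ksi.
t_e = 0.707 × 0.3125 = 0.2209 in; A_we = 0.2209 × 7 = 1.547 in².
Directional factor: 1.0 + 0.5 sin^1.5(25°) = 1.137.
F_nw = 0.6 × 90 × 1.137 = 61.42 ksi.
R_n/Ω = (61.42 × 1.547) / 2.0 = 47.49 kips.

R_n/Ω ≈ 47.5 kips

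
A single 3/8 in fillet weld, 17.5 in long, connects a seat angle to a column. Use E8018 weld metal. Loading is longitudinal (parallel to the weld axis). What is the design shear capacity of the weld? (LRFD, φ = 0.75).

φR_n ≈ 167 kip

E80XX → F_EXX = 80 ksi.
Effective throat t_e = 0.707 × 0.375 = 0.2651 in.
Total length L = 17.5 in; A_we = 0.2651 × 17.5 = 4.64 in².
F_nw = 0.6 F_EXX = 0.6 × 80 = 48 ksi.
φR_n = 0.75 × 48 × 4.64 = 167 kip.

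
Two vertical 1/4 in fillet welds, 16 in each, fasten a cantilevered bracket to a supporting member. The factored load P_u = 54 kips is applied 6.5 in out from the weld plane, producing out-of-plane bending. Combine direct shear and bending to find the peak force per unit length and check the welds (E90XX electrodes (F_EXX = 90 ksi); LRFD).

f_max ≈ 4.45 kip/in; adequate

L_w = 2 × 16 = 32 in; section modulus (unit throat) S = 2 × L²/6 = 85.33 in².
Direct shear f_v = P/L_w = 54/32 = 1.688 kip/in.
Moment M = P × e = 54 × 6.5 = 351 kip·in; bending f_b = M/S = 4.113 kip/in.
f_max = √(f_v² + f_b²) = √(1.688² + 4.113²) = 4.446 kip/in.
φr_n = 0.75 × 0.6 × 90 × (0.707 × 0.25) = 7.158 kip/in → adequate.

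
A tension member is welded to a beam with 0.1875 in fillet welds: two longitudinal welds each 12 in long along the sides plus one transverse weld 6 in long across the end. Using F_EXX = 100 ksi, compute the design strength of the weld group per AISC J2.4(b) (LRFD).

t_e = 0.707 × 0.1875 = 0.1326 in.
R_nwl = 0.6 × 100 × 0.1326 × 24 = 190.9 kip (longitudinal, 2 welds).
R_nwt = 0.6 × 100 × 0.1326 × 6 = 47.72 kip (transverse, base value).
(i) R_nwl + R_nwt = 238.6 kip; (ii) 0.85 R_nwl + 1.5 R_nwt = 233.8 kip.
R_n = max = 238.6 kip [governs: (i)]; φR_n = 179 kip.

φR_n ≈ 179 kip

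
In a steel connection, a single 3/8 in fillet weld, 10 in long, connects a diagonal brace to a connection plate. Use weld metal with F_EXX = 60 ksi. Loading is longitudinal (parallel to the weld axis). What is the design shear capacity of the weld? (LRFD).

Effective throat t_e = 0.707 × 0.375 = 0.2651 in.
Total length L = 10 in; A_we = 0.2651 × 10 = 2.651 in².
F_nw = 0.6 F_EXX = 0.6 × 60 = 36 ksi.
φR_n = 0.75 × 36 × 2.651 = 71.58 kips.

φR_n ≈ 71.6 kips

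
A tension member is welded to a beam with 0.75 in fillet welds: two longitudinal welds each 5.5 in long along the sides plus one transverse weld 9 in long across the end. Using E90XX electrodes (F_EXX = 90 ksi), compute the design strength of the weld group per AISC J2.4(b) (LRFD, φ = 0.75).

φR_n ≈ 491 kips

t_e = 0.707 × 0.75 = 0.5302 in.
R_nwl = 0.6 × 90 × 0.5302 × 11 = 315 kips (longitudinal, 2 welds).
R_nwt = 0.6 × 90 × 0.5302 × 9 = 257.7 kips (transverse, base value).
(i) R_nwl + R_nwt = 572.7 kips; (ii) 0.85 R_nwl + 1.5 R_nwt = 654.3 kips.
R_n = max = 654.3 kips [governs: (ii)]; φR_n = 490.7 kips.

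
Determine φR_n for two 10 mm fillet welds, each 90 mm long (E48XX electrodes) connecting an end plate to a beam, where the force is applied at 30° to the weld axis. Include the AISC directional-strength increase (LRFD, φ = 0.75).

φR_n ≈ 323 kN

E48XX → F_EXX = 480 MPa.
t_e = 0.707 × 10 = 7.07 mm; A_we = 7.07 × 180 = 1273 mm².
Directional factor: 1.0 + 0.5 sin^1.5(30°) = 1.177.
F_nw = 0.6 × 480 × 1.177 = 338.9 MPa.
φR_n = 0.75 × 338.9 × 1273 × 10⁻³ = 323.5 kN.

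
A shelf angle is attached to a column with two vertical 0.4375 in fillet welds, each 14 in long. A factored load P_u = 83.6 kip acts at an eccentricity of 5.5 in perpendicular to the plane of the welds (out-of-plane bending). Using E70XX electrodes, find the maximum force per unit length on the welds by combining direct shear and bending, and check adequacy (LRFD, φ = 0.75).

f_max ≈ 7.64 kip/in; adequate

E70XX → F_EXX = 70 ksi.
L_w = 2 × 14 = 28 in; section modulus (unit throat) S = 2 × L²/6 = 65.33 in².
Direct shear f_v = P/L_w = 83.6/28 = 2.986 kip/in.
Moment M = P × e = 83.6 × 5.5 = 459.8 kip·in; bending f_b = M/S = 7.038 kip/in.
f_max = √(f_v² + f_b²) = √(2.986² + 7.038²) = 7.645 kip/in.
φr_n = 0.75 × 0.6 × 70 × (0.707 × 0.4375) = 9.743 kip/in → adequate.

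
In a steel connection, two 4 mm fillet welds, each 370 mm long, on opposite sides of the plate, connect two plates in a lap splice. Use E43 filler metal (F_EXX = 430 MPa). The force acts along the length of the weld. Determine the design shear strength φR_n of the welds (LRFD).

φR_n ≈ 405 kN

Effective throat t_e = 0.707 × 4 = 2.828 mm.
Total length L = 740 mm; A_we = 2.828 × 740 = 2093 mm².
F_nw = 0.6 F_EXX = 0.6 × 430 = 258 MPa.
φR_n = 0.75 × 258 × 2093 × 10⁻³ = 404.9 kN.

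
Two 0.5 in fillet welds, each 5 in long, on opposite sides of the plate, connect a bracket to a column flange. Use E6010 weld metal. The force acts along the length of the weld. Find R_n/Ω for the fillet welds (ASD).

E60XX → F_EXX = 60 ksi.
Effective throat t_e = 0.707 × 0.5 = 0.3535 in.
Total length L = 10 in; A_we = 0.3535 × 10 = 3.535 in².
F_nw = 0.6 F_EXX = 0.6 × 60 = 36 ksi.
R_n = 36 × 3.535 = 127.3 kip; R_n/Ω = 127.3/2.0 = 63.63 kip.

R_n/Ω ≈ 63.6 kip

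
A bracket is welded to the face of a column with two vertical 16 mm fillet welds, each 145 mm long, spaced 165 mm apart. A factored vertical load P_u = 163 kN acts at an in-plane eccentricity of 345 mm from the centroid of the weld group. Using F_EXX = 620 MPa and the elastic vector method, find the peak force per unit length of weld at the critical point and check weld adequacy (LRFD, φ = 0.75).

f_max ≈ 2930 N/mm; adequate

Total weld length L_w = 290 mm. Treat welds as unit-width lines.
Polar moment about centroid: J = 2[d³/12 + d(b/2)²] = 2[145³/12 + 145×82.5²] = 2482000 mm³.
Direct shear f_v = P/L_w = 163×10³ / 290 = 562.1 N/mm (vertical).
Torsion M = P·e = 163×10³ × 345 = 56235000 N·mm.
Critical point at (x, y) = (82.5, 72.5) from centroid. f_tx = M·y/J = 1643 N/mm; f_ty = M·x/J = 1869 N/mm.
Resultant f_max = √[f_tx² + (f_v + f_ty)²] = √[1643² + (562.1 + 1869)²] = 2934 N/mm.
Capacity per unit length: φr_n = 0.75 × 0.6 × 620 × (0.707 × 16) = 3156 N/mm.
2934 ≤ 3156 → adequate.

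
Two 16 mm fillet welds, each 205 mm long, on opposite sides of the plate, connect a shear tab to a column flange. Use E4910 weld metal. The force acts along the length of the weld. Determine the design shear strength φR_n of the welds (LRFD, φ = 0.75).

E49XX → F_EXX = 490 MPa.
Effective throat t_e = 0.707 × 16 = 11.31 mm.
Total length L = 410 mm; A_we = 11.31 × 410 = 4638 mm².
F_nw = 0.6 F_EXX = 0.6 × 490 = 294 MPa.
φR_n = 0.75 × 294 × 4638 × 10⁻³ = 1023 kN.

φR_n ≈ 1020 kN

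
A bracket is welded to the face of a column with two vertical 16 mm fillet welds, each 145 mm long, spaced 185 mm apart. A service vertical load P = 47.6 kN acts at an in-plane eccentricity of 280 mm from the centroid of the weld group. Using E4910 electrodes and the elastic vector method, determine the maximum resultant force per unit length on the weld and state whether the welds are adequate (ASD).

E49XX → F_EXX = 490 MPa.
Total weld length L_w = 290 mm. Treat welds as unit-width lines.
Polar moment about centroid: J = 2[d³/12 + d(b/2)²] = 2[145³/12 + 145×92.5²] = 2989000 mm³.
Direct shear f_v = P/L_w = 47.6×10³ / 290 = 164.1 N/mm (vertical).
Torsion M = P·e = 47.6×10³ × 280 = 13328000 N·mm.
Critical point at (x, y) = (92.5, 72.5) from centroid. f_tx = M·y/J = 323.2 N/mm; f_ty = M·x/J = 412.4 N/mm.
Resultant f_max = √[f_tx² + (f_v + f_ty)²] = √[323.2² + (164.1 + 412.4)²] = 661 N/mm.
Capacity per unit length: r_n/Ω = (1/2.0) × 0.6 × 490 × (0.707 × 16) = 1663 N/mm.
661 ≤ 1663 → adequate.

f_max ≈ 661 N/mm; adequate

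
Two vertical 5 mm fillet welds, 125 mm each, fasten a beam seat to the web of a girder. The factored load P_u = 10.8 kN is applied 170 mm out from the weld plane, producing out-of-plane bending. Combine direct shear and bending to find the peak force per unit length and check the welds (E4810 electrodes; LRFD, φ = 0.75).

E48XX → F_EXX = 480 MPa.
L_w = 2 × 125 = 250 mm; section modulus (unit throat) S = 2 × L²/6 = 5208 mm².
Direct shear f_v = P/L_w = 10.8×10³/250 = 43.2 N/mm.
Moment M = P × e = 10.8×10³ × 170 = 1836000 N·mm; bending f_b = M/S = 352.5 N/mm.
f_max = √(f_v² + f_b²) = √(43.2² + 352.5²) = 355.1 N/mm.
φr_n = 0.75 × 0.6 × 480 × (0.707 × 5) = 763.6 N/mm → adequate.

f_max ≈ 355 N/mm; adequate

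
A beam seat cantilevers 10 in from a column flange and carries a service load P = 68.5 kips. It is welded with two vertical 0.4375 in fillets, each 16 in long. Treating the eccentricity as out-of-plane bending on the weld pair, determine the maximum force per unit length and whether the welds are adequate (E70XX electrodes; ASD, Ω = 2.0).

f_max ≈ 8.31 kip/in; NOT adequate

E70XX → F_EXX = 70 ksi.
L_w = 2 × 16 = 32 in; section modulus (unit throat) S = 2 × L²/6 = 85.33 in².
Direct shear f_v = P/L_w = 68.5/32 = 2.141 kip/in.
Moment M = P × e = 68.5 × 10 = 685 kip·in; bending f_b = M/S = 8.027 kip/in.
f_max = √(f_v² + f_b²) = √(2.141² + 8.027²) = 8.308 kip/in.
r_n/Ω = (1/2.0) × 0.6 × 70 × (0.707 × 0.4375) = 6.496 kip/in → NOT adequate.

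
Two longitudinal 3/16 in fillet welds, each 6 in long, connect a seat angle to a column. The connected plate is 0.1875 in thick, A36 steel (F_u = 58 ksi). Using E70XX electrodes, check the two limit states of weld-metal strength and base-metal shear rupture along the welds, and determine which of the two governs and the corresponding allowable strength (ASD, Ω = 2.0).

E70XX → F_EXX = 70 ksi.
t_e = 0.707 × 0.1875 = 0.1326 in; L = 12 in.
Weld metal: R_n/Ω = (1/2.0) × 0.6 × 70 × 0.1326 × 12 = 33.41 kips.
Base metal (shear rupture): R_n/Ω = (1/2.0) × 0.6 × 58 × 0.1875 × 12 = 39.15 kips.
Governing: weld metal.

R_n/Ω ≈ 33.4 kips (weld metal governs)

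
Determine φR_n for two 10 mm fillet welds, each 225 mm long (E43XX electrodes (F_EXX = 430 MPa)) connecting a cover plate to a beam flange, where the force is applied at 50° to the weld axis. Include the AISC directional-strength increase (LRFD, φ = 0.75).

φR_n ≈ 822 kN

t_e = 0.707 × 10 = 7.07 mm; A_we = 7.07 × 450 = 3181 mm².
Directional factor: 1.0 + 0.5 sin^1.5(50°) = 1.335.
F_nw = 0.6 × 430 × 1.335 = 344.5 MPa.
φR_n = 0.75 × 344.5 × 3181 × 10⁻³ = 822 kN.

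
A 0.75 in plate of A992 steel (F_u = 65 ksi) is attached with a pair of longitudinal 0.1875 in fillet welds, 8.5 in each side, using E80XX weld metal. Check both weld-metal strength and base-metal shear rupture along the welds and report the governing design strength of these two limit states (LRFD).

E80XX → F_EXX = 80 ksi.
t_e = 0.707 × 0.1875 = 0.1326 in; L = 17 in.
Weld metal: φR_n = 0.75 × 0.6 × 80 × 0.1326 × 17 = 81.13 kip.
Base metal (shear rupture): φR_n = 0.75 × 0.6 × 65 × 0.75 × 17 = 372.9 kip.
Governing: weld metal.

φR_n ≈ 81.1 kip (weld metal governs)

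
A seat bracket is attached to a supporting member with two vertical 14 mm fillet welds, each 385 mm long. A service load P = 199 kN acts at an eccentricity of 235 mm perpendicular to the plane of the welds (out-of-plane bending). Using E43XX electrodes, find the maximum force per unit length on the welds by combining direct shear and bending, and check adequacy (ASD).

f_max ≈ 981 N/mm; adequate

E43XX → F_EXX = 430 MPa.
L_w = 2 × 385 = 770 mm; section modulus (unit throat) S = 2 × L²/6 = 49410 mm².
Direct shear f_v = P/L_w = 199×10³/770 = 258.4 N/mm.
Moment M = P × e = 199×10³ × 235 = 46765000 N·mm; bending f_b = M/S = 946.5 N/mm.
f_max = √(f_v² + f_b²) = √(258.4² + 946.5²) = 981.1 N/mm.
r_n/Ω = (1/2.0) × 0.6 × 430 × (0.707 × 14) = 1277 N/mm → adequate.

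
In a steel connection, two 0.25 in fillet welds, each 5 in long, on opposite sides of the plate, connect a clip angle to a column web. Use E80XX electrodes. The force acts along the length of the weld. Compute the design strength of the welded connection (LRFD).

E80XX → F_EXX = 80 ksi.
Effective throat t_e = 0.707 × 0.25 = 0.1767 in.
Total length L = 10 in; A_we = 0.1767 × 10 = 1.767 in².
F_nw = 0.6 F_EXX = 0.6 × 80 = 48 ksi.
φR_n = 0.75 × 48 × 1.767 = 63.63 kip.

φR_n ≈ 63.6 kip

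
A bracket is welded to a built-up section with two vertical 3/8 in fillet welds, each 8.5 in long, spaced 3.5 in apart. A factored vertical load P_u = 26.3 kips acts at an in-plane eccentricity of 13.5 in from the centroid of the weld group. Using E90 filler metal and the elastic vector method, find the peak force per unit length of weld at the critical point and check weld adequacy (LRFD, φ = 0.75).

f_max ≈ 11.2 kip/in; NOT adequate

E90XX → F_EXX = 90 ksi.
Total weld length L_w = 17 in. Treat welds as unit-width lines.
Polar moment about centroid: J = 2[d³/12 + d(b/2)²] = 2[8.5³/12 + 8.5×1.75²] = 154.4 in³.
Direct shear f_v = P/L_w = 26.3 / 17 = 1.547 kip/in (vertical).
Torsion M = P·e = 26.3 × 13.5 = 355.05 kip·in.
Critical point at (x, y) = (1.75, 4.25) from centroid. f_tx = M·y/J = 9.772 kip/in; f_ty = M·x/J = 4.024 kip/in.
Resultant f_max = √[f_tx² + (f_v + f_ty)²] = √[9.772² + (1.547 + 4.024)²] = 11.25 kip/in.
Capacity per unit length: φr_n = 0.75 × 0.6 × 90 × (0.707 × 0.375) = 10.74 kip/in.
11.25 > 10.74 → NOT adequate.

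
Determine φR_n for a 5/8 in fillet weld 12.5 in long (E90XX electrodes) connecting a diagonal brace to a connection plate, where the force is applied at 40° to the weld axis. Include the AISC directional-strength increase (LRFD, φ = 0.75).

E90XX → F_EXX = 90 ksi.
t_e = 0.707 × 0.625 = 0.4419 in; A_we = 0.4419 × 12.5 = 5.523 in².
Directional factor: 1.0 + 0.5 sin^1.5(40°) = 1.258.
F_nw = 0.6 × 90 × 1.258 = 67.91 ksi.
φR_n = 0.75 × 67.91 × 5.523 = 281.3 kips.

φR_n ≈ 281 kips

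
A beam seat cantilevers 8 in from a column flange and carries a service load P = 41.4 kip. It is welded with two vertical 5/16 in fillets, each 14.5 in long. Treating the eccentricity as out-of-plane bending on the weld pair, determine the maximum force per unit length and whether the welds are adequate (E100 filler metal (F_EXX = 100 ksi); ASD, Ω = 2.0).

L_w = 2 × 14.5 = 29 in; section modulus (unit throat) S = 2 × L²/6 = 70.08 in².
Direct shear f_v = P/L_w = 41.4/29 = 1.428 kip/in.
Moment M = P × e = 41.4 × 8 = 331.2 kip·in; bending f_b = M/S = 4.726 kip/in.
f_max = √(f_v² + f_b²) = √(1.428² + 4.726²) = 4.937 kip/in.
r_n/Ω = (1/2.0) × 0.6 × 100 × (0.707 × 0.3125) = 6.628 kip/in → adequate.

f_max ≈ 4.94 kip/in; adequate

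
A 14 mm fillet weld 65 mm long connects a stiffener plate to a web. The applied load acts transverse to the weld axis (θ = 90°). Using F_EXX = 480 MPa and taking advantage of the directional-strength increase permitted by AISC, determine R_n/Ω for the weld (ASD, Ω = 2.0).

R_n/Ω ≈ 139 kN

t_e = 0.707 × 14 = 9.898 mm; A_we = 9.898 × 65 = 643.4 mm².
Directional factor: 1.0 + 0.5 sin^1.5(90°) = 1.5.
F_nw = 0.6 × 480 × 1.5 = 432 MPa.
R_n/Ω = (432 × 643.4) / 2.0 × 10⁻³ = 139 kN.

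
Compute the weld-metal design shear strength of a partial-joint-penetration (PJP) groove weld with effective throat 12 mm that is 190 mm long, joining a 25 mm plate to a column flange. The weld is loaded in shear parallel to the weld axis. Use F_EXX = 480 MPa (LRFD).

φR_n ≈ 492 kN

Effective throat (given) t_e = 12 mm.
A_we = 12 × 190 = 2280 mm².
F_nw = 0.6 F_EXX = 288 MPa.
φR_n = 0.75 × 288 × 2280 × 10⁻³ = 492.5 kN.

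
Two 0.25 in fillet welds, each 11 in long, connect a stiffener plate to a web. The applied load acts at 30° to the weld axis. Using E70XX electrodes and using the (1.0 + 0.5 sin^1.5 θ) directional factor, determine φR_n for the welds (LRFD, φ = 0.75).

E70XX → F_EXX = 70 ksi.
t_e = 0.707 × 0.25 = 0.1767 in; A_we = 0.1767 × 22 = 3.888 in².
Directional factor: 1.0 + 0.5 sin^1.5(30°) = 1.177.
F_nw = 0.6 × 70 × 1.177 = 49.42 ksi.
φR_n = 0.75 × 49.42 × 3.888 = 144.1 kip.

φR_n ≈ 144 kip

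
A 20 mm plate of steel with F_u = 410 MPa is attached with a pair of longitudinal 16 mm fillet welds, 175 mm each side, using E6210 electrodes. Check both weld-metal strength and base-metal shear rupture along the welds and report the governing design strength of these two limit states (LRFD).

E62XX → F_EXX = 620 MPa.
t_e = 0.707 × 16 = 11.31 mm; L = 350 mm.
Weld metal: φR_n = 0.75 × 0.6 × 620 × 11.31 × 350 × 10⁻³ = 1105 kN.
Base metal (shear rupture): φR_n = 0.75 × 0.6 × 410 × 20 × 350 × 10⁻³ = 1292 kN.
Governing: weld metal.

φR_n ≈ 1100 kN (weld metal governs)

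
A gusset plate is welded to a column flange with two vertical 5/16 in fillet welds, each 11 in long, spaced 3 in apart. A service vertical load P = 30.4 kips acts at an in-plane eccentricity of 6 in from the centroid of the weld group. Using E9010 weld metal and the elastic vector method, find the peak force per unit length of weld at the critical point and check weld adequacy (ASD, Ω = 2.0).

E90XX → F_EXX = 90 ksi.
Total weld length L_w = 22 in. Treat welds as unit-width lines.
Polar moment about centroid: J = 2[d³/12 + d(b/2)²] = 2[11³/12 + 11×1.5²] = 271.3 in³.
Direct shear f_v = P/L_w = 30.4 / 22 = 1.382 kip/in (vertical).
Torsion M = P·e = 30.4 × 6 = 182.4 kip·in.
Critical point at (x, y) = (1.5, 5.5) from centroid. f_tx = M·y/J = 3.697 kip/in; f_ty = M·x/J = 1.008 kip/in.
Resultant f_max = √[f_tx² + (f_v + f_ty)²] = √[3.697² + (1.382 + 1.008)²] = 4.403 kip/in.
Capacity per unit length: r_n/Ω = (1/2.0) × 0.6 × 90 × (0.707 × 0.3125) = 5.965 kip/in.
4.403 ≤ 5.965 → adequate.

f_max ≈ 4.4 kip/in; adequate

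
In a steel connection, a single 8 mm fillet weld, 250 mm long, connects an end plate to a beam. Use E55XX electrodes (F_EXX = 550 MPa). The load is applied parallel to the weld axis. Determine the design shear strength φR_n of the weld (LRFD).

φR_n ≈ 350 kN

Effective throat t_e = 0.707 × 8 = 5.656 mm.
Total length L = 250 mm; A_we = 5.656 × 250 = 1414 mm².
F_nw = 0.6 F_EXX = 0.6 × 550 = 330 MPa.
φR_n = 0.75 × 330 × 1414 × 10⁻³ = 350 kN.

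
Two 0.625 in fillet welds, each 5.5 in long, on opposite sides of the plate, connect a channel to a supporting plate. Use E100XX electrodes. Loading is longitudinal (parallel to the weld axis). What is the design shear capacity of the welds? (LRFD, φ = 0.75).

E100XX → F_EXX = 100 ksi.
Effective throat t_e = 0.707 × 0.625 = 0.4419 in.
Total length L = 11 in; A_we = 0.4419 × 11 = 4.861 in².
F_nw = 0.6 F_EXX = 0.6 × 100 = 60 ksi.
φR_n = 0.75 × 60 × 4.861 = 218.7 kip.

φR_n ≈ 219 kip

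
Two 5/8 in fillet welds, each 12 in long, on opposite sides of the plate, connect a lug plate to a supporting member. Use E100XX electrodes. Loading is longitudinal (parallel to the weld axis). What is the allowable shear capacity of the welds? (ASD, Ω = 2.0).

E100XX → F_EXX = 100 ksi.
Effective throat t_e = 0.707 × 0.625 = 0.4419 in.
Total length L = 24 in; A_we = 0.4419 × 24 = 10.6 in².
F_nw = 0.6 F_EXX = 0.6 × 100 = 60 ksi.
R_n = 60 × 10.6 = 636.3 kip; R_n/Ω = 636.3/2.0 = 318.1 kip.

R_n/Ω ≈ 318 kip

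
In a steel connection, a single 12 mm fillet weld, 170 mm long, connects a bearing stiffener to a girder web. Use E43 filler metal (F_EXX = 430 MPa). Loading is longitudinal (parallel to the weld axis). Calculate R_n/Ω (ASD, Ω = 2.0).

Effective throat t_e = 0.707 × 12 = 8.484 mm.
Total length L = 170 mm; A_we = 8.484 × 170 = 1442 mm².
F_nw = 0.6 F_EXX = 0.6 × 430 = 258 MPa.
R_n = 258 × 1442 × 10⁻³ = 372.1 kN; R_n/Ω = 372.1/2.0 = 186.1 kN.

R_n/Ω ≈ 186 kN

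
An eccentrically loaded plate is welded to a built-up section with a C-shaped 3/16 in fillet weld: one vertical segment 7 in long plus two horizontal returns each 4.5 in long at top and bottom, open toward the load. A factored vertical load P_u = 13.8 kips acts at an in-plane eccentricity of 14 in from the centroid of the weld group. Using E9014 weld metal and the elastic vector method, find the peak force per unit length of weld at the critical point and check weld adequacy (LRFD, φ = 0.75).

f_max ≈ 5.91 kip/in; NOT adequate

E90XX → F_EXX = 90 ksi.
Total weld length L_w = 16 in. Treat welds as unit-width lines.
Centroid: x̄ = 2×4.5×2.25 / 16 = 1.266 in from the vertical weld.
Polar moment about centroid: J = I_x + I_y = [7³/12 + 2×4.5×3.5²] + [7×1.266² + 2(4.5³/12 + 4.5×0.9844²)] = 174 in³.
Direct shear f_v = P/L_w = 13.8 / 16 = 0.8625 kip/in (vertical).
Torsion M = P·e = 13.8 × 14 = 193.2 kip·in.
Critical point at (x, y) = (3.234, 3.5) from centroid. f_tx = M·y/J = 3.887 kip/in; f_ty = M·x/J = 3.592 kip/in.
Resultant f_max = √[f_tx² + (f_v + f_ty)²] = √[3.887² + (0.8625 + 3.592)²] = 5.912 kip/in.
Capacity per unit length: φr_n = 0.75 × 0.6 × 90 × (0.707 × 0.1875) = 5.369 kip/in.
5.912 > 5.369 → NOT adequate.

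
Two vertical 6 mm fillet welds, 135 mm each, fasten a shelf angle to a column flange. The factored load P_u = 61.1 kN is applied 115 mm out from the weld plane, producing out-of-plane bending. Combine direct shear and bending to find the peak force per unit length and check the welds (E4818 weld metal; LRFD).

f_max ≈ 1180 N/mm; NOT adequate

E48XX → F_EXX = 480 MPa.
L_w = 2 × 135 = 270 mm; section modulus (unit throat) S = 2 × L²/6 = 6075 mm².
Direct shear f_v = P/L_w = 61.1×10³/270 = 226.3 N/mm.
Moment M = P × e = 61.1×10³ × 115 = 7026500 N·mm; bending f_b = M/S = 1157 N/mm.
f_max = √(f_v² + f_b²) = √(226.3² + 1157²) = 1179 N/mm.
φr_n = 0.75 × 0.6 × 480 × (0.707 × 6) = 916.3 N/mm → NOT adequate.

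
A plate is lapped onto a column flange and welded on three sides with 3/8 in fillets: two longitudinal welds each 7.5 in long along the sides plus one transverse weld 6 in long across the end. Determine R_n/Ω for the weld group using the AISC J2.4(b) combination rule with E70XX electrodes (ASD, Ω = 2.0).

R_n/Ω ≈ 121 kip

E70XX → F_EXX = 70 ksi.
t_e = 0.707 × 0.375 = 0.2651 in.
R_nwl = 0.6 × 70 × 0.2651 × 15 = 167 kip (longitudinal, 2 welds).
R_nwt = 0.6 × 70 × 0.2651 × 6 = 66.81 kip (transverse, base value).
(i) R_nwl + R_nwt = 233.8 kip; (ii) 0.85 R_nwl + 1.5 R_nwt = 242.2 kip.
R_n = max = 242.2 kip [governs: (ii)]; R_n/Ω = 121.1 kip.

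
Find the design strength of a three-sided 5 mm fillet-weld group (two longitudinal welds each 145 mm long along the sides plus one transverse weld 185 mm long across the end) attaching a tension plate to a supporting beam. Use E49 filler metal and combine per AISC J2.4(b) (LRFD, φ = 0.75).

φR_n ≈ 408 kN

E49XX → F_EXX = 490 MPa.
t_e = 0.707 × 5 = 3.535 mm.
R_nwl = 0.6 × 490 × 3.535 × 290 × 10⁻³ = 301.4 kN (longitudinal, 2 welds).
R_nwt = 0.6 × 490 × 3.535 × 185 × 10⁻³ = 192.3 kN (transverse, base value).
(i) R_nwl + R_nwt = 493.7 kN; (ii) 0.85 R_nwl + 1.5 R_nwt = 544.6 kN.
R_n = max = 544.6 kN [governs: (ii)]; φR_n = 408.4 kN.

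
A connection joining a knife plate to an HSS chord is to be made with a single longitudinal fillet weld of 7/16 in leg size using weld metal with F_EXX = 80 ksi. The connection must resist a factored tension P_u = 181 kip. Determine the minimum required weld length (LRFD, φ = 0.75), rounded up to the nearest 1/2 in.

L = 16.5 in

Throat t_e = 0.707 × 0.4375 = 0.3093 in.
φr_n = 0.75 × 0.6 × 80 × 0.3093 = 11.14 kip/in.
L_req = P_u / φr_n = 181 / 11.14 = 16.25 in total.
Round up → use L = 16.5 in.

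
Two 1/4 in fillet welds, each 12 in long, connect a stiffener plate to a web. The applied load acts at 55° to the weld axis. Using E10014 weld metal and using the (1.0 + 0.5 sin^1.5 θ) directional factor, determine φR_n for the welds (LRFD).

φR_n ≈ 262 kip

E100XX → F_EXX = 100 ksi.
t_e = 0.707 × 0.25 = 0.1767 in; A_we = 0.1767 × 24 = 4.242 in².
Directional factor: 1.0 + 0.5 sin^1.5(55°) = 1.371.
F_nw = 0.6 × 100 × 1.371 = 82.24 ksi.
φR_n = 0.75 × 82.24 × 4.242 = 261.7 kip.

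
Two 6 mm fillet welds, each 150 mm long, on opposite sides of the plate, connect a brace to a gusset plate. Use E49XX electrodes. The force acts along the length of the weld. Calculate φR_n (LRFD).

E49XX → F_EXX = 490 MPa.
Effective throat t_e = 0.707 × 6 = 4.242 mm.
Total length L = 300 mm; A_we = 4.242 × 300 = 1273 mm².
F_nw = 0.6 F_EXX = 0.6 × 490 = 294 MPa.
φR_n = 0.75 × 294 × 1273 × 10⁻³ = 280.6 kN.

φR_n ≈ 281 kN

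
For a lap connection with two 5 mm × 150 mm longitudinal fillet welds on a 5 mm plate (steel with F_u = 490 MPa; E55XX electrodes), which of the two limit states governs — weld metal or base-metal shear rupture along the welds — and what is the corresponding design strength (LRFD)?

E55XX → F_EXX = 550 MPa.
t_e = 0.707 × 5 = 3.535 mm; L = 300 mm.
Weld metal: φR_n = 0.75 × 0.6 × 550 × 3.535 × 300 × 10⁻³ = 262.5 kN.
Base metal (shear rupture): φR_n = 0.75 × 0.6 × 490 × 5 × 300 × 10⁻³ = 330.8 kN.
Governing: weld metal.

φR_n ≈ 262 kN (weld metal governs)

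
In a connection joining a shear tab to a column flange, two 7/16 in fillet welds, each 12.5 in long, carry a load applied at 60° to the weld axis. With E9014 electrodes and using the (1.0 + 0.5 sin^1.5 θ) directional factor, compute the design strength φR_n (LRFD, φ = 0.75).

φR_n ≈ 439 kip

E90XX → F_EXX = 90 ksi.
t_e = 0.707 × 0.4375 = 0.3093 in; A_we = 0.3093 × 25 = 7.733 in².
Directional factor: 1.0 + 0.5 sin^1.5(60°) = 1.403.
F_nw = 0.6 × 90 × 1.403 = 75.76 ksi.
φR_n = 0.75 × 75.76 × 7.733 = 439.4 kip.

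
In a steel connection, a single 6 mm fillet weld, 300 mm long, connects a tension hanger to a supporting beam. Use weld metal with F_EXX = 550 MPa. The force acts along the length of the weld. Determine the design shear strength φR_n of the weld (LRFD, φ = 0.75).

Effective throat t_e = 0.707 × 6 = 4.242 mm.
Total length L = 300 mm; A_we = 4.242 × 300 = 1273 mm².
F_nw = 0.6 F_EXX = 0.6 × 550 = 330 MPa.
φR_n = 0.75 × 330 × 1273 × 10⁻³ = 315 kN.

φR_n ≈ 315 kN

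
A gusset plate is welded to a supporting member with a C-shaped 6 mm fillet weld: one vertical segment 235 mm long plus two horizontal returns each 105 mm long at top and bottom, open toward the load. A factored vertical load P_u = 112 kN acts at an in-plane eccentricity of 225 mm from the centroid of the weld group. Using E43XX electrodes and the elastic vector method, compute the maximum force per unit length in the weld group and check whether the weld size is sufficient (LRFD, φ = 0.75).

f_max ≈ 965 N/mm; NOT adequate

E43XX → F_EXX = 430 MPa.
Total weld length L_w = 445 mm. Treat welds as unit-width lines.
Centroid: x̄ = 2×105×52.5 / 445 = 24.78 mm from the vertical weld.
Polar moment about centroid: J = I_x + I_y = [235³/12 + 2×105×117.5²] + [235×24.78² + 2(105³/12 + 105×27.72²)] = 4479000 mm³.
Direct shear f_v = P/L_w = 112×10³ / 445 = 251.7 N/mm (vertical).
Torsion M = P·e = 112×10³ × 225 = 25200000 N·mm.
Critical point at (x, y) = (80.22, 117.5) from centroid. f_tx = M·y/J = 661 N/mm; f_ty = M·x/J = 451.3 N/mm.
Resultant f_max = √[f_tx² + (f_v + f_ty)²] = √[661² + (251.7 + 451.3)²] = 965 N/mm.
Capacity per unit length: φr_n = 0.75 × 0.6 × 430 × (0.707 × 6) = 820.8 N/mm.
965 > 820.8 → NOT adequate.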